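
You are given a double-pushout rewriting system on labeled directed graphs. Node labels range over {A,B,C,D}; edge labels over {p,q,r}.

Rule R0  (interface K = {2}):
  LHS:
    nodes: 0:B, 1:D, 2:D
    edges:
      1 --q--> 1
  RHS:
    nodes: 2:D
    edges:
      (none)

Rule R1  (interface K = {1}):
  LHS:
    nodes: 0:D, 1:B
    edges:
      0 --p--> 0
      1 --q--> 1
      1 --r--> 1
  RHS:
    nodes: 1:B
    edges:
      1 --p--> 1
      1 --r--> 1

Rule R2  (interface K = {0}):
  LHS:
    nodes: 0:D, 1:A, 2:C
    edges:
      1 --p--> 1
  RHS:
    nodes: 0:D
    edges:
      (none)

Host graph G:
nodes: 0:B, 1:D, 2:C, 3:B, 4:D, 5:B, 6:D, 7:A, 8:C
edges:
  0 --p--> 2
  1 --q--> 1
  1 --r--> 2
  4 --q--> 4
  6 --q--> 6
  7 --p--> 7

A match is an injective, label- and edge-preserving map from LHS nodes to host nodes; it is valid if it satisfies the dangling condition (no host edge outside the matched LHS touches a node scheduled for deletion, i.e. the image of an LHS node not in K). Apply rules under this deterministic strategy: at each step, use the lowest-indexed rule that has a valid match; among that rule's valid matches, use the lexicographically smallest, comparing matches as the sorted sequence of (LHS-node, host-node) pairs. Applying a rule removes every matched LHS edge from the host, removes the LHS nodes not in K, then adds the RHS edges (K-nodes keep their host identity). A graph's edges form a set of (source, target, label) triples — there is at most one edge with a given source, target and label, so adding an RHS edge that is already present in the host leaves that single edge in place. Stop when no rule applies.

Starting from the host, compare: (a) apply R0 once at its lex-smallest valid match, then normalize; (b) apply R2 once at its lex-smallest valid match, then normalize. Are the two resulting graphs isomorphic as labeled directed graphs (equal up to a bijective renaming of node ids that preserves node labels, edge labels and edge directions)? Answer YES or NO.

Answer: YES

Derivation:
branch R0-first: apply at {0↦3, 1↦4, 2↦1} → |E|=5, then 2 more step(s) → NF |V|=3 |E|=3 V={0:B, 1:D, 2:C} E=0-p->2 1-q->1 1-r->2
branch R2-first: apply at {0↦1, 1↦7, 2↦8} → |E|=5, then 2 more step(s) → NF |V|=3 |E|=3 V={0:B, 1:D, 2:C} E=0-p->2 1-q->1 1-r->2
graphs isomorphic (equal up to label-preserving node renaming)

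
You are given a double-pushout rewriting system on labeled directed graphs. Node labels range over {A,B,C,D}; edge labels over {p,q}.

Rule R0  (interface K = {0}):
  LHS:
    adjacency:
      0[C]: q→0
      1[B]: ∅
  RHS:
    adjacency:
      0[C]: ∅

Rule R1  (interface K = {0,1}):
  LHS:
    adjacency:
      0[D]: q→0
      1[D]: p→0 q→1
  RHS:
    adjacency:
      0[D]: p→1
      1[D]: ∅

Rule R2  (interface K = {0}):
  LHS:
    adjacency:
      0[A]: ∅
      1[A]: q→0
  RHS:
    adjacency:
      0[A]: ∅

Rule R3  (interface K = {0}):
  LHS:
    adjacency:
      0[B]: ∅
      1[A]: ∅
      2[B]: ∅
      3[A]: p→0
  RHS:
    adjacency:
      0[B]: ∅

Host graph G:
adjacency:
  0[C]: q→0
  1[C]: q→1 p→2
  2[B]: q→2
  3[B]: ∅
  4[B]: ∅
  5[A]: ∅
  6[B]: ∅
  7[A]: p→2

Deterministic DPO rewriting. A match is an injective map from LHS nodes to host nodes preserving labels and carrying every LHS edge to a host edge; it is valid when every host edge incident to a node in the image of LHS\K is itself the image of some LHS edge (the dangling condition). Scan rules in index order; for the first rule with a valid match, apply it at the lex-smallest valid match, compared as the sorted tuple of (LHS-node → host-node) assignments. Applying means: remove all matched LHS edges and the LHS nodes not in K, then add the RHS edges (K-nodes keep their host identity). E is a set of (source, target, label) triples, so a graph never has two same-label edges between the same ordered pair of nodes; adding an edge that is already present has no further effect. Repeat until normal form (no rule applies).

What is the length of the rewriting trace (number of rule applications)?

Answer: 3

Derivation:
initial: |V|=8 |E|=5  E = 0-q->0 1-q->1 1-p->2 2-q->2 7-p->2
step 1: apply R0 at {0↦0, 1↦3}  → |V|=7 |E|=4  E = 1-q->1 1-p->2 2-q->2 7-p->2
step 2: apply R0 at {0↦1, 1↦4}  → |V|=6 |E|=3  E = 1-p->2 2-q->2 7-p->2
step 3: apply R3 at {0↦2, 1↦5, 2↦6, 3↦7}  → |V|=3 |E|=2  E = 1-p->2 2-q->2
final graph: no rule applies after step 3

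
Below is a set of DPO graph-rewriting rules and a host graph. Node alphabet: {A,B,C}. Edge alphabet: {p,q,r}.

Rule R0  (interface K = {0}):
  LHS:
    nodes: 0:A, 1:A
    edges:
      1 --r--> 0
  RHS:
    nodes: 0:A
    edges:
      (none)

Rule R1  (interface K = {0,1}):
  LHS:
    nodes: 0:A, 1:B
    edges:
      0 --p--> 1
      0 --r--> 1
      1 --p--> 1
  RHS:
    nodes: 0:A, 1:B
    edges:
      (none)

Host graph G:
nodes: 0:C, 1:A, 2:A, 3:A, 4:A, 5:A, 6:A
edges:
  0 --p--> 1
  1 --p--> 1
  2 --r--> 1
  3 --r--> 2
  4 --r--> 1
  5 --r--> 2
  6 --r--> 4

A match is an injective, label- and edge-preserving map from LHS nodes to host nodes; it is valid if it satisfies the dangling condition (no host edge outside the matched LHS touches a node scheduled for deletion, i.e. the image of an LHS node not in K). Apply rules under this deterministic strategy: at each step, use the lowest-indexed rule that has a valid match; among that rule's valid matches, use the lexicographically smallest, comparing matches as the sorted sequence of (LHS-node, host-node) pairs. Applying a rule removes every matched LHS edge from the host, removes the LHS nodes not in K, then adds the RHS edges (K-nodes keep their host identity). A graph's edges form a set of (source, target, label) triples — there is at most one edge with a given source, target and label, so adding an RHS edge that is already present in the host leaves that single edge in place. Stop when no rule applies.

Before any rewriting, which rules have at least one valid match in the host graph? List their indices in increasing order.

R0: 3 valid matches — {0↦2, 1↦3}, {0↦2, 1↦5}, {0↦4, 1↦6}
R1: no valid match — LHS pattern not found

Answer: [R0]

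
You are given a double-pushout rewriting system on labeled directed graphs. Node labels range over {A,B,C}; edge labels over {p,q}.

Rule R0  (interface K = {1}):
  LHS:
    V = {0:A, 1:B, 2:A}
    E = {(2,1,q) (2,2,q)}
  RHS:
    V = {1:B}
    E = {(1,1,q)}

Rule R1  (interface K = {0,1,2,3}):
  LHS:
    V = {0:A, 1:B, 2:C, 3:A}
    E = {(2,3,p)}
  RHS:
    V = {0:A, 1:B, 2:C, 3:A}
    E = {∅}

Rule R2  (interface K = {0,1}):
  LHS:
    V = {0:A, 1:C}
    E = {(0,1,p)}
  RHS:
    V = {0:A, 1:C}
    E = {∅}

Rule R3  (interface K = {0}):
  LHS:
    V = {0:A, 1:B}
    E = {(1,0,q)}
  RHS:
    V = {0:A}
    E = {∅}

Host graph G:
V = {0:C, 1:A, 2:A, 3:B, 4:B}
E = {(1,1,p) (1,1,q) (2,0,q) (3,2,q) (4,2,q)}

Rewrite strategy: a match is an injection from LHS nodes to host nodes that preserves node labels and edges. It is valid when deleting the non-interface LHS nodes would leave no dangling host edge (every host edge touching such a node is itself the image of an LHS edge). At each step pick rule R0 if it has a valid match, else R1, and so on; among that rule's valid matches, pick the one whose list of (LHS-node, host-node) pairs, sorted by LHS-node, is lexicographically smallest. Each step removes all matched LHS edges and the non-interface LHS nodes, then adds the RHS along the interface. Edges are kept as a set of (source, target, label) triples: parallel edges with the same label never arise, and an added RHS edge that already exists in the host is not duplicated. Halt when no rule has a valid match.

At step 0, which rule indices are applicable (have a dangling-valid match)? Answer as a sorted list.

R0: no valid match — LHS pattern not found
R1: no valid match — LHS pattern not found
R2: no valid match — LHS pattern not found
R3: 2 valid matches — {0↦2, 1↦3}, {0↦2, 1↦4}

Answer: [R3]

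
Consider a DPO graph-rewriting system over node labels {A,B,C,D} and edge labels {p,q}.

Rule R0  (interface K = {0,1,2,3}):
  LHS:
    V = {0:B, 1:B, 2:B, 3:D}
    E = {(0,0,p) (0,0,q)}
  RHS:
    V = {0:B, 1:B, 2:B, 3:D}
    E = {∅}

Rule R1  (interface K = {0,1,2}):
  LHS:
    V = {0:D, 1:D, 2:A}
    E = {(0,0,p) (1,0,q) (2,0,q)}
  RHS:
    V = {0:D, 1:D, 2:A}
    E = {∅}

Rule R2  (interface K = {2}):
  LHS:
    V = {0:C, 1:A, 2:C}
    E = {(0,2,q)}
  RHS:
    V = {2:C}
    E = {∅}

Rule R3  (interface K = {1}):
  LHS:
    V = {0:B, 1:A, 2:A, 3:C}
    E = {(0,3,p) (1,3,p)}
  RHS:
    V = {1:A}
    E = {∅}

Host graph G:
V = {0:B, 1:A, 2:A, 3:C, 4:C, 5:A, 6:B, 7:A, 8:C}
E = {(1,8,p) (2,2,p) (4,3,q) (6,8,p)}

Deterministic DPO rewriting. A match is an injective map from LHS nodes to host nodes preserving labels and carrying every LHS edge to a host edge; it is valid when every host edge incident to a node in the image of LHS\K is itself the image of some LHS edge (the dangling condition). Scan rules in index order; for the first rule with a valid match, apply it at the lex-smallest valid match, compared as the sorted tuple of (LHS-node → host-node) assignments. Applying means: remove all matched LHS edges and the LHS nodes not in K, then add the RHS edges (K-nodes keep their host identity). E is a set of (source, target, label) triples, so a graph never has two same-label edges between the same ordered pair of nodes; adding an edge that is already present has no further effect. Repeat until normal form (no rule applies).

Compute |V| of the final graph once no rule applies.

Answer: 4

Derivation:
[0] host  ⇒  9 nodes, 4 edges  {1-p->8 2-p->2 4-q->3 6-p->8}
[1] R2 @ {0↦4, 1↦5, 2↦3}  ⇒  7 nodes, 3 edges  {1-p->8 2-p->2 6-p->8}
[2] R3 @ {0↦6, 1↦1, 2↦7, 3↦8}  ⇒  4 nodes, 1 edges  {2-p->2}
normal form: no rule applies after step 2
NF nodes: {0:B, 1:A, 2:A, 3:C}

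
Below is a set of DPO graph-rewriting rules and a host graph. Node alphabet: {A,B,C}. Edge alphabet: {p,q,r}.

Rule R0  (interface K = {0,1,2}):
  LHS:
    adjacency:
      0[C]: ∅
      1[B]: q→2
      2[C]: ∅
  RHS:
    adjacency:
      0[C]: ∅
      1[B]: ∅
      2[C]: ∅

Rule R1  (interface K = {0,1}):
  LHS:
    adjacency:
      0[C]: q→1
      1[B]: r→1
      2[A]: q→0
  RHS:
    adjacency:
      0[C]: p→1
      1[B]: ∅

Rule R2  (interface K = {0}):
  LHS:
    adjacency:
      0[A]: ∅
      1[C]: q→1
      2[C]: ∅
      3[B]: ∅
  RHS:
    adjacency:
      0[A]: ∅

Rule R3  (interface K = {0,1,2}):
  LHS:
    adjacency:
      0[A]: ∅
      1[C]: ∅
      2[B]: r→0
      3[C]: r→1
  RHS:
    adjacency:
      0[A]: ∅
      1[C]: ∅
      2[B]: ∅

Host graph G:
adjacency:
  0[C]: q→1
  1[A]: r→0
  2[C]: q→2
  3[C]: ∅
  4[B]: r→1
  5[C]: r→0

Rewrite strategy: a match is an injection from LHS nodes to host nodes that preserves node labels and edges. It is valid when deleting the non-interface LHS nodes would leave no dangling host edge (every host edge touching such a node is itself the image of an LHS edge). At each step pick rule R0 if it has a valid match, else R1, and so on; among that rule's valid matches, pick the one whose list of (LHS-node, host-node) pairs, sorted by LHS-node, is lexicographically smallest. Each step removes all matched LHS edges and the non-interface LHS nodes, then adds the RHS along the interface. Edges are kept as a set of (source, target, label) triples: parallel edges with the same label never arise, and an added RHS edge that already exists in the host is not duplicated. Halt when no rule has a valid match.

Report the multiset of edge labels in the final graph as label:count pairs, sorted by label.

initial: |V|=6 |E|=5  E = 0-q->1 1-r->0 2-q->2 4-r->1 5-r->0
step 1: apply R3 at {0↦1, 1↦0, 2↦4, 3↦5}  → |V|=5 |E|=3  E = 0-q->1 1-r->0 2-q->2
step 2: apply R2 at {0↦1, 1↦2, 2↦3, 3↦4}  → |V|=2 |E|=2  E = 0-q->1 1-r->0
normal form: no rule applies after step 2
NF edges: [(0, 1, 'q'), (1, 0, 'r')]

Answer: q:1 r:1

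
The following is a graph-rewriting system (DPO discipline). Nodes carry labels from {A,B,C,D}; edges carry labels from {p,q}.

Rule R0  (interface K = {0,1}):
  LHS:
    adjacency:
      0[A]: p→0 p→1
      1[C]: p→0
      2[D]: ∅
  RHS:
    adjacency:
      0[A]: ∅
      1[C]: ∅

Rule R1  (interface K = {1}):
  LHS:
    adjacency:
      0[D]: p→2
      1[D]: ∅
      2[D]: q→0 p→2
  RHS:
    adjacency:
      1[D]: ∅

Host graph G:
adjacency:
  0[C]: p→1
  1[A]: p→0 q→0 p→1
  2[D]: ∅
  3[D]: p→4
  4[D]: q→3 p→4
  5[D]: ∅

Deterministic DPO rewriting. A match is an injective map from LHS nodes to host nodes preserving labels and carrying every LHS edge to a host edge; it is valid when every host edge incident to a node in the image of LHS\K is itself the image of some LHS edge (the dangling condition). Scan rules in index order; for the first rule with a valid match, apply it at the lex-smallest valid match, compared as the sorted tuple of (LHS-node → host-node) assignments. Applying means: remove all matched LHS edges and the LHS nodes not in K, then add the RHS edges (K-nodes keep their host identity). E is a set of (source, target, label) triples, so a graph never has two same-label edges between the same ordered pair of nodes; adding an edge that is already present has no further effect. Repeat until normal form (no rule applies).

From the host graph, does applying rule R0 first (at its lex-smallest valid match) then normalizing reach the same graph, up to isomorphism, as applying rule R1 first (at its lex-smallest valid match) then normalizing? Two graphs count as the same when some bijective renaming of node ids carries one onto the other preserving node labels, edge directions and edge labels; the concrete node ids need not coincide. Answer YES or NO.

branch R0-first: apply at {0↦1, 1↦0, 2↦2} → |E|=4, then 1 more step(s) → NF |V|=3 |E|=1 V={0:C, 1:A, 5:D} E=1-q->0
branch R1-first: apply at {0↦3, 1↦2, 2↦4} → |E|=4, then 1 more step(s) → NF |V|=3 |E|=1 V={0:C, 1:A, 5:D} E=1-q->0
graphs isomorphic (equal up to label-preserving node renaming)

Answer: YES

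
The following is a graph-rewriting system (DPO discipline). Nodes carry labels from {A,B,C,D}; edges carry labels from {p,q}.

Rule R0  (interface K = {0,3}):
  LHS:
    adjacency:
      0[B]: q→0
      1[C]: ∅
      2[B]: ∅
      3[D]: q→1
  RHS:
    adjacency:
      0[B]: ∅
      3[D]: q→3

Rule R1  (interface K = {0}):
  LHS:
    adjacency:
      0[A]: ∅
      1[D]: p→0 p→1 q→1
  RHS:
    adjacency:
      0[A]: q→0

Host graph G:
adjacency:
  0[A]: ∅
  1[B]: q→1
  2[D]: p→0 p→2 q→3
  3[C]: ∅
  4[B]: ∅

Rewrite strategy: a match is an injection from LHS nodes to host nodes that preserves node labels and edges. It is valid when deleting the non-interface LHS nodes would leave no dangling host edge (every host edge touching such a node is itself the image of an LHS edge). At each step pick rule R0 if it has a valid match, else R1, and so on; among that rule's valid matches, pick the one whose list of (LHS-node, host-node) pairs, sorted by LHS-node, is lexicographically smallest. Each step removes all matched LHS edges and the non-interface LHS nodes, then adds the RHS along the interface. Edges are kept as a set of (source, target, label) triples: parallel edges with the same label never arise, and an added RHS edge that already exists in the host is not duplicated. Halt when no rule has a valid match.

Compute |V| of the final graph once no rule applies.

Answer: 2

Rewrite trace:
[0] host  ⇒  5 nodes, 4 edges  {1-q->1 2-p->0 2-p->2 2-q->3}
[1] R0 @ {0↦1, 1↦3, 2↦4, 3↦2}  ⇒  3 nodes, 3 edges  {2-p->0 2-p->2 2-q->2}
[2] R1 @ {0↦0, 1↦2}  ⇒  2 nodes, 1 edges  {0-q->0}
final graph: no rule applies after step 2
NF nodes: {0:A, 1:B}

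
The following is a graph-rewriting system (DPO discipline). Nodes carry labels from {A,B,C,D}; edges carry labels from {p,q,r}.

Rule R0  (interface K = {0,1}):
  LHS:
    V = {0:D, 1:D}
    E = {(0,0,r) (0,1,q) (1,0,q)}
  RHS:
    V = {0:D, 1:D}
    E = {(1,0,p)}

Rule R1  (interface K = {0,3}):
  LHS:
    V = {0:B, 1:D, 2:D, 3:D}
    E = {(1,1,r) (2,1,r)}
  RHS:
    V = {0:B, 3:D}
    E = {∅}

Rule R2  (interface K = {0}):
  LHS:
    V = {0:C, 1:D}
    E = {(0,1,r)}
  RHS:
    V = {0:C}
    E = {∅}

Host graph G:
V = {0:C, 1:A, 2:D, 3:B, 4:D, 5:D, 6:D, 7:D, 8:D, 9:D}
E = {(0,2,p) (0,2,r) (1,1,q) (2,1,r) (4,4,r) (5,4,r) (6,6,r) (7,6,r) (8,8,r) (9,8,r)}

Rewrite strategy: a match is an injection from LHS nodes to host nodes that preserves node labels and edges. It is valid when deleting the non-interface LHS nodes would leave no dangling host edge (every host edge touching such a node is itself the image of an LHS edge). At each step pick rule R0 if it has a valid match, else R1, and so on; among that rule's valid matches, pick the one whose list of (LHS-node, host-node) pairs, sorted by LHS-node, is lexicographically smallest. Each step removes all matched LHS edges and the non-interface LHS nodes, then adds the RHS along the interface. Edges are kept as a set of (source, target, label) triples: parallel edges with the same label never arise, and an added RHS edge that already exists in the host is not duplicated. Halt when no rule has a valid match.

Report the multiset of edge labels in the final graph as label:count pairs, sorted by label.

start.  V:10 E:10  edges: 0-p->2 0-r->2 1-q->1 2-r->1 4-r->4 5-r->4 6-r->6 7-r->6 8-r->8 9-r->8
1. fire R1 via {0↦3, 1↦4, 2↦5, 3↦2}  →  V:8 E:8  edges: 0-p->2 0-r->2 1-q->1 2-r->1 6-r->6 7-r->6 8-r->8 9-r->8
2. fire R1 via {0↦3, 1↦6, 2↦7, 3↦2}  →  V:6 E:6  edges: 0-p->2 0-r->2 1-q->1 2-r->1 8-r->8 9-r->8
3. fire R1 via {0↦3, 1↦8, 2↦9, 3↦2}  →  V:4 E:4  edges: 0-p->2 0-r->2 1-q->1 2-r->1
normal form: no rule applies after step 3
NF edges: [(0, 2, 'p'), (0, 2, 'r'), (1, 1, 'q'), (2, 1, 'r')]

Answer: p:1 q:1 r:2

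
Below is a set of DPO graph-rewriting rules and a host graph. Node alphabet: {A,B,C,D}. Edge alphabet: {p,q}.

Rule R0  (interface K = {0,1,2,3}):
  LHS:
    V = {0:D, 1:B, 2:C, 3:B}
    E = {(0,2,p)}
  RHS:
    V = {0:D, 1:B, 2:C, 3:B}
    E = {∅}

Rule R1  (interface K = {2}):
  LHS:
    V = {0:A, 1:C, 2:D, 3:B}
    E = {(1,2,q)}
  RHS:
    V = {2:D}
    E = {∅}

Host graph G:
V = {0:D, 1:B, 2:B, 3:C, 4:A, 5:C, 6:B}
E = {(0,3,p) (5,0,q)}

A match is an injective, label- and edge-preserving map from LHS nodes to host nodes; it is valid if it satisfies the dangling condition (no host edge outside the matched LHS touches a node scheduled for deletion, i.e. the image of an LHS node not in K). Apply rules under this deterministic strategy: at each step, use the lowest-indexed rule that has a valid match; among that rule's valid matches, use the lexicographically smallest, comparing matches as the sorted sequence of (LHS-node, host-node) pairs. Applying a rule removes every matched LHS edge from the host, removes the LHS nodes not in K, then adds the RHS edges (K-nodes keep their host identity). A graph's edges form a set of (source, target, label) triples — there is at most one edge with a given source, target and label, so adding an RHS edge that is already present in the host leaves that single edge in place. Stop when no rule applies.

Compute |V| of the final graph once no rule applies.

initial: |V|=7 |E|=2  E = 0-p->3 5-q->0
step 1: apply R0 at {0↦0, 1↦1, 2↦3, 3↦2}  → |V|=7 |E|=1  E = 5-q->0
step 2: apply R1 at {0↦4, 1↦5, 2↦0, 3↦1}  → |V|=4 |E|=0  E = ∅
halt: no rule applies after step 2
NF nodes: {0:D, 2:B, 3:C, 6:B}

Answer: 4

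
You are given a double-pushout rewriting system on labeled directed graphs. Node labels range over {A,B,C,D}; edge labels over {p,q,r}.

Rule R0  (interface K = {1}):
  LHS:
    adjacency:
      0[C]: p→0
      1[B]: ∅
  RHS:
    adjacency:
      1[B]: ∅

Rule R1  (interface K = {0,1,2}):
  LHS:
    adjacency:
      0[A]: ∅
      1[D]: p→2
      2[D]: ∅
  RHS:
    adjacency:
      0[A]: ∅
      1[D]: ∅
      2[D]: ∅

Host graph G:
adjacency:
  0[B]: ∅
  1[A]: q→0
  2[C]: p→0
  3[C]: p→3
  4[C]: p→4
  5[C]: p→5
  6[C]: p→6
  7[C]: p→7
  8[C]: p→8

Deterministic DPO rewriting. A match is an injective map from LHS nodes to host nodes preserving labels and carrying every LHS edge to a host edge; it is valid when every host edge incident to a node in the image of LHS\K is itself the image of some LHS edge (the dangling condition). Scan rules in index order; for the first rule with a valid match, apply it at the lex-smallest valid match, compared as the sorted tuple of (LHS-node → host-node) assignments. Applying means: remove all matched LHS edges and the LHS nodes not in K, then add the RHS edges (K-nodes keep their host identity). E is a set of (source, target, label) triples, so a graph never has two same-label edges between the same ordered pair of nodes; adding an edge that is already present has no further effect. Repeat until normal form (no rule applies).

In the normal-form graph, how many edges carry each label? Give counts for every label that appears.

Answer: p:1 q:1

Rewrite trace:
start.  V:9 E:8  edges: 1-q->0 2-p->0 3-p->3 4-p->4 5-p->5 6-p->6 7-p->7 8-p->8
1. fire R0 via {0↦3, 1↦0}  →  V:8 E:7  edges: 1-q->0 2-p->0 4-p->4 5-p->5 6-p->6 7-p->7 8-p->8
2. fire R0 via {0↦4, 1↦0}  →  V:7 E:6  edges: 1-q->0 2-p->0 5-p->5 6-p->6 7-p->7 8-p->8
3. fire R0 via {0↦5, 1↦0}  →  V:6 E:5  edges: 1-q->0 2-p->0 6-p->6 7-p->7 8-p->8
4. fire R0 via {0↦6, 1↦0}  →  V:5 E:4  edges: 1-q->0 2-p->0 7-p->7 8-p->8
5. fire R0 via {0↦7, 1↦0}  →  V:4 E:3  edges: 1-q->0 2-p->0 8-p->8
6. fire R0 via {0↦8, 1↦0}  →  V:3 E:2  edges: 1-q->0 2-p->0
normal form: no rule applies after step 6
NF edges: [(1, 0, 'q'), (2, 0, 'p')]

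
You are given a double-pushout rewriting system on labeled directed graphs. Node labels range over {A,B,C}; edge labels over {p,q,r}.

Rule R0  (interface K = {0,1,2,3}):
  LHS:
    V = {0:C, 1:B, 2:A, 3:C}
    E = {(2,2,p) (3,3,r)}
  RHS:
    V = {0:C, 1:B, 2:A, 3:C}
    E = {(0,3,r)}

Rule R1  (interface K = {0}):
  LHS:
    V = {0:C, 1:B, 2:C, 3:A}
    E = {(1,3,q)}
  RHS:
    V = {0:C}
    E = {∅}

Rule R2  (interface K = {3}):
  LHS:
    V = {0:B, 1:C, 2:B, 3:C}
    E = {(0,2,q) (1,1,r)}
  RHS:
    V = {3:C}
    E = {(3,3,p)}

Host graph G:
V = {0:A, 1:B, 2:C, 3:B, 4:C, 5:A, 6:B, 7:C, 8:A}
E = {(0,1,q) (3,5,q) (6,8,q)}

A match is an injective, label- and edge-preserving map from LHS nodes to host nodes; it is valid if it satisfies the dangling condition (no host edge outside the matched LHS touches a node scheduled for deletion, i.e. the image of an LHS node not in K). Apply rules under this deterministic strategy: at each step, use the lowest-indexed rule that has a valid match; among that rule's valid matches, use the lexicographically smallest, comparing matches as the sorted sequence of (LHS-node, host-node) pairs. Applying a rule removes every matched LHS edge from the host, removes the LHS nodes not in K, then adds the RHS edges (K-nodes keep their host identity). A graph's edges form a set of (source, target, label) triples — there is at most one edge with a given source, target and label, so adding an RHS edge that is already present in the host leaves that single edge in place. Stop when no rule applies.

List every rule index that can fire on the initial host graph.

Answer: [R1]

Steps:
R0: no valid match — LHS pattern not found
R1: 12 valid matches — {0↦2, 1↦3, 2↦4, 3↦5}, {0↦2, 1↦3, 2↦7, 3↦5}, {0↦2, 1↦6, 2↦4, 3↦8} (+9 more)
R2: no valid match — LHS pattern not found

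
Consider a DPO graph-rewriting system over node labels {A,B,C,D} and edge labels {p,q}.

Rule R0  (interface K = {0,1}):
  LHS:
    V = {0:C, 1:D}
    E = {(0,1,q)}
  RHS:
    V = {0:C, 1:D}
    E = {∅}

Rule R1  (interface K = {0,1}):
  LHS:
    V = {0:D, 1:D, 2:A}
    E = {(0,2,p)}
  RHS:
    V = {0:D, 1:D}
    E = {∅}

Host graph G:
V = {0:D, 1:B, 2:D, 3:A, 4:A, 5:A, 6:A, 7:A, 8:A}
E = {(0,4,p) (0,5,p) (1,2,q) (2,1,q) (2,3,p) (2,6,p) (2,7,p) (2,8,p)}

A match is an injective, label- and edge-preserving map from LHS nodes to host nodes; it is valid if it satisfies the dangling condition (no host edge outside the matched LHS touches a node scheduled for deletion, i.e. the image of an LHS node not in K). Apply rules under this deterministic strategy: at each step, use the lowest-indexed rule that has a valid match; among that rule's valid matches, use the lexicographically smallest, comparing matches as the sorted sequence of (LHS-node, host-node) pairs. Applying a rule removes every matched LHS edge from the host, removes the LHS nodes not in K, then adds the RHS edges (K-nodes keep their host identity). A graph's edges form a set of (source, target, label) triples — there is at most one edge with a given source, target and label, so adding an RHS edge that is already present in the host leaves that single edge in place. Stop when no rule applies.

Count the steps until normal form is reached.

[0] host  ⇒  9 nodes, 8 edges  {0-p->4 0-p->5 1-q->2 2-q->1 2-p->3 2-p->6 2-p->7 2-p->8}
[1] R1 @ {0↦0, 1↦2, 2↦4}  ⇒  8 nodes, 7 edges  {0-p->5 1-q->2 2-q->1 2-p->3 2-p->6 2-p->7 2-p->8}
[2] R1 @ {0↦0, 1↦2, 2↦5}  ⇒  7 nodes, 6 edges  {1-q->2 2-q->1 2-p->3 2-p->6 2-p->7 2-p->8}
[3] R1 @ {0↦2, 1↦0, 2↦3}  ⇒  6 nodes, 5 edges  {1-q->2 2-q->1 2-p->6 2-p->7 2-p->8}
[4] R1 @ {0↦2, 1↦0, 2↦6}  ⇒  5 nodes, 4 edges  {1-q->2 2-q->1 2-p->7 2-p->8}
[5] R1 @ {0↦2, 1↦0, 2↦7}  ⇒  4 nodes, 3 edges  {1-q->2 2-q->1 2-p->8}
[6] R1 @ {0↦2, 1↦0, 2↦8}  ⇒  3 nodes, 2 edges  {1-q->2 2-q->1}
final graph: no rule applies after step 6

Answer: 6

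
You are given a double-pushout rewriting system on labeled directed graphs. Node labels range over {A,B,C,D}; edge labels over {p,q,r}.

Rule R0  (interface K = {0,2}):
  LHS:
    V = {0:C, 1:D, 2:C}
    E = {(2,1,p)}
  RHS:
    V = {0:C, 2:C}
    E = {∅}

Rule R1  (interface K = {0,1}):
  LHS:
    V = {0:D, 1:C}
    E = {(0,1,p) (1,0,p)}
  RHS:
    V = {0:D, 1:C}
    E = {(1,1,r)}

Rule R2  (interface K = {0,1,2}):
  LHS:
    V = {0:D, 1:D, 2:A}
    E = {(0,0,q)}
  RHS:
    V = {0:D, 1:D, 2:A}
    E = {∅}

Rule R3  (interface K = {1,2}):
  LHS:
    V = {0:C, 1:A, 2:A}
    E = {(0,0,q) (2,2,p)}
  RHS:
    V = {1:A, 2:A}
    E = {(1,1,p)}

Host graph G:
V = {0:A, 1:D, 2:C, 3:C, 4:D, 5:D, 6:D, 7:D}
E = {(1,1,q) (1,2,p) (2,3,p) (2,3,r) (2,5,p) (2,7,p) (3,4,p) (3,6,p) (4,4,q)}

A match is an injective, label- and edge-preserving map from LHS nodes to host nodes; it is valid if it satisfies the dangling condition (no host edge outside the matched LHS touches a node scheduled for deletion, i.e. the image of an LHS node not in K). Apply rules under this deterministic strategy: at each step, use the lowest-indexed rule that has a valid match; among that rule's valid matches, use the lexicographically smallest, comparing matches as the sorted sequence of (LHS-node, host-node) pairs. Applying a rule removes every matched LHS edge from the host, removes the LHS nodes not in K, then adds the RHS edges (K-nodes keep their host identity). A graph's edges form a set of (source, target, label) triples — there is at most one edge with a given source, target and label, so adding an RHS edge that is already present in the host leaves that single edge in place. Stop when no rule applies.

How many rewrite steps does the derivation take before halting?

Answer: 6

Rewrite trace:
[0] host  ⇒  8 nodes, 9 edges  {1-q->1 1-p->2 2-p->3 2-r->3 2-p->5 2-p->7 3-p->4 3-p->6 4-q->4}
[1] R0 @ {0↦2, 1↦6, 2↦3}  ⇒  7 nodes, 8 edges  {1-q->1 1-p->2 2-p->3 2-r->3 2-p->5 2-p->7 3-p->4 4-q->4}
[2] R0 @ {0↦3, 1↦5, 2↦2}  ⇒  6 nodes, 7 edges  {1-q->1 1-p->2 2-p->3 2-r->3 2-p->7 3-p->4 4-q->4}
[3] R0 @ {0↦3, 1↦7, 2↦2}  ⇒  5 nodes, 6 edges  {1-q->1 1-p->2 2-p->3 2-r->3 3-p->4 4-q->4}
[4] R2 @ {0↦1, 1↦4, 2↦0}  ⇒  5 nodes, 5 edges  {1-p->2 2-p->3 2-r->3 3-p->4 4-q->4}
[5] R2 @ {0↦4, 1↦1, 2↦0}  ⇒  5 nodes, 4 edges  {1-p->2 2-p->3 2-r->3 3-p->4}
[6] R0 @ {0↦2, 1↦4, 2↦3}  ⇒  4 nodes, 3 edges  {1-p->2 2-p->3 2-r->3}
normal form: no rule applies after step 6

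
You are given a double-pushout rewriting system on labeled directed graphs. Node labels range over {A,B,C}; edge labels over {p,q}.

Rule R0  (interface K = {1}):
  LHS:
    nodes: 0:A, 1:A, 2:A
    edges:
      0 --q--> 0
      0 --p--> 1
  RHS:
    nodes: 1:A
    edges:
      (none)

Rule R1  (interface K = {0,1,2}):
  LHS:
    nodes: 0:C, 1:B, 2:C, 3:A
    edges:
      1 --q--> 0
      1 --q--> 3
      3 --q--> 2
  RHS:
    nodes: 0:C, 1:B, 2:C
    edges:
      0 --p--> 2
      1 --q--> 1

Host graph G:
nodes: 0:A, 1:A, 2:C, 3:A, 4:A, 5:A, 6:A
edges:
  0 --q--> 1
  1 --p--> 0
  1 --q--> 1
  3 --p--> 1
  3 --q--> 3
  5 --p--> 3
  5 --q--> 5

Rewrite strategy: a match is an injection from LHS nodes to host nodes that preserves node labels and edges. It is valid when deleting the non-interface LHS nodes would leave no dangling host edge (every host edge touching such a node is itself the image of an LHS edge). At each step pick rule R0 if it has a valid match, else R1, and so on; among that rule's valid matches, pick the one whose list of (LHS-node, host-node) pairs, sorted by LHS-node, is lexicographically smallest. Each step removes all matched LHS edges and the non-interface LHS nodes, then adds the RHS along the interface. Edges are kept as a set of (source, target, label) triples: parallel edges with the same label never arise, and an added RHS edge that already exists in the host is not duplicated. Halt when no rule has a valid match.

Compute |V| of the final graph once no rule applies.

[0] host  ⇒  7 nodes, 7 edges  {0-q->1 1-p->0 1-q->1 3-p->1 3-q->3 5-p->3 5-q->5}
[1] R0 @ {0↦5, 1↦3, 2↦4}  ⇒  5 nodes, 5 edges  {0-q->1 1-p->0 1-q->1 3-p->1 3-q->3}
[2] R0 @ {0↦3, 1↦1, 2↦6}  ⇒  3 nodes, 3 edges  {0-q->1 1-p->0 1-q->1}
halt: no rule applies after step 2
NF nodes: {0:A, 1:A, 2:C}

Answer: 3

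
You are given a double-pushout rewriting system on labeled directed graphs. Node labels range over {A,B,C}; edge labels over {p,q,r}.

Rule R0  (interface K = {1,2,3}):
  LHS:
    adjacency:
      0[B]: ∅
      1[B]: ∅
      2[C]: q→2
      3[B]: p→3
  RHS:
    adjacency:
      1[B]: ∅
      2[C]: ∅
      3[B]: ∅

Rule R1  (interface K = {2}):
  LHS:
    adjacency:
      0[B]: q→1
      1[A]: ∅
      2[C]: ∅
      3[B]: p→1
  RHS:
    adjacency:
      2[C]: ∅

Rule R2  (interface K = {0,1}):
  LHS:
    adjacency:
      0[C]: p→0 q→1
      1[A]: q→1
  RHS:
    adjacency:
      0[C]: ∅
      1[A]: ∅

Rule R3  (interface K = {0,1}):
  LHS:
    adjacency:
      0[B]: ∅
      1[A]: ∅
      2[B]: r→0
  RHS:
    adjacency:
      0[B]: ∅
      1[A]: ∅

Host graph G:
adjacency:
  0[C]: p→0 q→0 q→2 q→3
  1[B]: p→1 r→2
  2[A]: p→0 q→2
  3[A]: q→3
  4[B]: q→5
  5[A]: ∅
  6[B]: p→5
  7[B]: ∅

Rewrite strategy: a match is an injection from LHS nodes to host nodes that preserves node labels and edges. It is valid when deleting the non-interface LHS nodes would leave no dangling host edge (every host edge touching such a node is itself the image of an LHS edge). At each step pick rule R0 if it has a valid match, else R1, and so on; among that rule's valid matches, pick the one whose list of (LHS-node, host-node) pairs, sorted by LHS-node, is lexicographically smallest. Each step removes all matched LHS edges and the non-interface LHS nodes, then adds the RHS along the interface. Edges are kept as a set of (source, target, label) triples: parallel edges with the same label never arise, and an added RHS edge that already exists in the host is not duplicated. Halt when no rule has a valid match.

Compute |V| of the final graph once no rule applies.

initial: |V|=8 |E|=11  E = 0-p->0 0-q->0 0-q->2 0-q->3 1-p->1 1-r->2 2-p->0 2-q->2 3-q->3 4-q->5 6-p->5
step 1: apply R0 at {0↦7, 1↦4, 2↦0, 3↦1}  → |V|=7 |E|=9  E = 0-p->0 0-q->2 0-q->3 1-r->2 2-p->0 2-q->2 3-q->3 4-q->5 6-p->5
step 2: apply R1 at {0↦4, 1↦5, 2↦0, 3↦6}  → |V|=4 |E|=7  E = 0-p->0 0-q->2 0-q->3 1-r->2 2-p->0 2-q->2 3-q->3
step 3: apply R2 at {0↦0, 1↦2}  → |V|=4 |E|=4  E = 0-q->3 1-r->2 2-p->0 3-q->3
halt: no rule applies after step 3
NF nodes: {0:C, 1:B, 2:A, 3:A}

Answer: 4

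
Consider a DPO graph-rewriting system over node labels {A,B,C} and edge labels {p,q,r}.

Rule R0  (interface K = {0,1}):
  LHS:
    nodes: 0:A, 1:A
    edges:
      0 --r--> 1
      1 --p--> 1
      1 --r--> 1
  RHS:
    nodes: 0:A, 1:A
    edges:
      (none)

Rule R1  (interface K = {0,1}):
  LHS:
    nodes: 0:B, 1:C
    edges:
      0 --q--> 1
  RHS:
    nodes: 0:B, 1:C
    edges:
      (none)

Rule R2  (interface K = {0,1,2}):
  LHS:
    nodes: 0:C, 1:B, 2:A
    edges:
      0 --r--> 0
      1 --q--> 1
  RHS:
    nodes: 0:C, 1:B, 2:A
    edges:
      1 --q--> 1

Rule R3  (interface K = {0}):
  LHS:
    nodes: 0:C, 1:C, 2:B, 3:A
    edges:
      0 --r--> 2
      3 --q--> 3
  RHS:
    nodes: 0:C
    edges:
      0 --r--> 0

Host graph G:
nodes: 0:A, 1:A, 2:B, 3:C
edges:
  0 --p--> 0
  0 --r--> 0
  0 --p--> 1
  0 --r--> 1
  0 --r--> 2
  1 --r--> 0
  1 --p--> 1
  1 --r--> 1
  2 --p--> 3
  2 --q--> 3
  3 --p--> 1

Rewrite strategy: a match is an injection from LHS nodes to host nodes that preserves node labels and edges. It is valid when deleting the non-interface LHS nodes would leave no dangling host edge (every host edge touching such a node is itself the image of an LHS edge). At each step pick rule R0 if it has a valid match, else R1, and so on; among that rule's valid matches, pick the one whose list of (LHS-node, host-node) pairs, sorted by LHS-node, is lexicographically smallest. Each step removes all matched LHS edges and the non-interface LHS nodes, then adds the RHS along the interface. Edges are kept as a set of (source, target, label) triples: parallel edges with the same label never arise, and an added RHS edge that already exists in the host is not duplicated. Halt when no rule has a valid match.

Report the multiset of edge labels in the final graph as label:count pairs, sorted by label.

Answer: p:3 r:1

Rewrite trace:
initial: |V|=4 |E|=11  E = 0-p->0 0-r->0 0-p->1 0-r->1 0-r->2 1-r->0 1-p->1 1-r->1 2-p->3 2-q->3 3-p->1
step 1: apply R0 at {0↦0, 1↦1}  → |V|=4 |E|=8  E = 0-p->0 0-r->0 0-p->1 0-r->2 1-r->0 2-p->3 2-q->3 3-p->1
step 2: apply R0 at {0↦1, 1↦0}  → |V|=4 |E|=5  E = 0-p->1 0-r->2 2-p->3 2-q->3 3-p->1
step 3: apply R1 at {0↦2, 1↦3}  → |V|=4 |E|=4  E = 0-p->1 0-r->2 2-p->3 3-p->1
normal form: no rule applies after step 3
NF edges: [(0, 1, 'p'), (0, 2, 'r'), (2, 3, 'p'), (3, 1, 'p')]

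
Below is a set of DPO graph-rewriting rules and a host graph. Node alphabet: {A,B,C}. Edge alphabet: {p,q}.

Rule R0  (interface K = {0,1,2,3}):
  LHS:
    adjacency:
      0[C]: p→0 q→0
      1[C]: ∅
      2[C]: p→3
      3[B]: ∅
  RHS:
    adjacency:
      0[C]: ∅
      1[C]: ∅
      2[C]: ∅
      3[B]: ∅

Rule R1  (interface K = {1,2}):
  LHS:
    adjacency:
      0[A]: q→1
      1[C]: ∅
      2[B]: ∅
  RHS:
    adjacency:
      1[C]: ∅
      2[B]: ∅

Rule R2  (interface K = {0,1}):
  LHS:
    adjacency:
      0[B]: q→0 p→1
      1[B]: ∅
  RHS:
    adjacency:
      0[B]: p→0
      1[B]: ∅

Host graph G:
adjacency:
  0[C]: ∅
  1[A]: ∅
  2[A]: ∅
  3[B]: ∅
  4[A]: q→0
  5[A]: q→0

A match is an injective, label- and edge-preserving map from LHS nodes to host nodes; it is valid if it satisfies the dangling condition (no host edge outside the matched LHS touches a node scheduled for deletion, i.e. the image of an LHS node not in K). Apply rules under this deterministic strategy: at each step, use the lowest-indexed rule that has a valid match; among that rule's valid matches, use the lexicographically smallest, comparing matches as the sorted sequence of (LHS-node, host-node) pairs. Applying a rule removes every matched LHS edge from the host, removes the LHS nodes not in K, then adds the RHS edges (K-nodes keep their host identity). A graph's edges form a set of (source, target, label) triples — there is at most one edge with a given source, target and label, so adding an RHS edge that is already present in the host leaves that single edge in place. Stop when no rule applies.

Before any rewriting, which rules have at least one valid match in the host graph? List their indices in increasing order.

R0: no valid match — LHS pattern not found
R1: 2 valid matches — {0↦4, 1↦0, 2↦3}, {0↦5, 1↦0, 2↦3}
R2: no valid match — LHS pattern not found

Answer: [R1]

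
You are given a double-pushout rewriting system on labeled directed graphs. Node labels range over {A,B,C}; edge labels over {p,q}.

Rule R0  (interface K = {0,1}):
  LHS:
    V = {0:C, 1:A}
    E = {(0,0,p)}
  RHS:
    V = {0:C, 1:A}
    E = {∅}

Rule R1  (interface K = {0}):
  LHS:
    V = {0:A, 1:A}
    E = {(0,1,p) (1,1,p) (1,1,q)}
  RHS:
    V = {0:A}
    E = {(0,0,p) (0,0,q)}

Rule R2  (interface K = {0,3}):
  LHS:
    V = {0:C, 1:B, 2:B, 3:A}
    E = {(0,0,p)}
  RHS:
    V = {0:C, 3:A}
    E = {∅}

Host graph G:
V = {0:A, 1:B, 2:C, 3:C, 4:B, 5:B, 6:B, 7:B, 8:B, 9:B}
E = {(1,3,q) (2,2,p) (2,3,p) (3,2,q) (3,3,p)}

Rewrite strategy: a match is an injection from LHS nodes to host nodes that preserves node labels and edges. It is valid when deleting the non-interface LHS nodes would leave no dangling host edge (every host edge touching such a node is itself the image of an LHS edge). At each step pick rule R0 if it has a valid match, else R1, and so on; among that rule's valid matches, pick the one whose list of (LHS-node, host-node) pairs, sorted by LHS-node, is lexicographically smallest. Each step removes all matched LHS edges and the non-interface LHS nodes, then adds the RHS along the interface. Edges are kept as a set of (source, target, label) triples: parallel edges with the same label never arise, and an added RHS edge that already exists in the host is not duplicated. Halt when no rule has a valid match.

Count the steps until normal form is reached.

Answer: 2

Steps:
start.  V:10 E:5  edges: 1-q->3 2-p->2 2-p->3 3-q->2 3-p->3
1. fire R0 via {0↦2, 1↦0}  →  V:10 E:4  edges: 1-q->3 2-p->3 3-q->2 3-p->3
2. fire R0 via {0↦3, 1↦0}  →  V:10 E:3  edges: 1-q->3 2-p->3 3-q->2
normal form: no rule applies after step 2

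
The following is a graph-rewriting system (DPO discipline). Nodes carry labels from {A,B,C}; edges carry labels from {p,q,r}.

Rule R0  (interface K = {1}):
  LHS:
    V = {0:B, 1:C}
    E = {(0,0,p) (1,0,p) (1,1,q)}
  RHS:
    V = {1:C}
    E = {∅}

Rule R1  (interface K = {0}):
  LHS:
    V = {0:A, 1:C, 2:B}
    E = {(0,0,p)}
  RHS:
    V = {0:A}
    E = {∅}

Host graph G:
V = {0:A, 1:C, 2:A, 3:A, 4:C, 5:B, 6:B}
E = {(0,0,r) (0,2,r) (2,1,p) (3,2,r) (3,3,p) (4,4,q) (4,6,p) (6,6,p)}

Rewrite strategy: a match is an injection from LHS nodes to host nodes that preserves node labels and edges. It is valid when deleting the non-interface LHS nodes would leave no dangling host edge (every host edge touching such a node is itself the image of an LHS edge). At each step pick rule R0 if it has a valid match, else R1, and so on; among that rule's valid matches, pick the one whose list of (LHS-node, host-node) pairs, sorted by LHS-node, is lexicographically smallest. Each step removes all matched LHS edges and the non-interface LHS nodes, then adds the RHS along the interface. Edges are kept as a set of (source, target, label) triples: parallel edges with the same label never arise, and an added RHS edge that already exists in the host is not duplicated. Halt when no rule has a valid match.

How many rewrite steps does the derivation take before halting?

initial: |V|=7 |E|=8  E = 0-r->0 0-r->2 2-p->1 3-r->2 3-p->3 4-q->4 4-p->6 6-p->6
step 1: apply R0 at {0↦6, 1↦4}  → |V|=6 |E|=5  E = 0-r->0 0-r->2 2-p->1 3-r->2 3-p->3
step 2: apply R1 at {0↦3, 1↦4, 2↦5}  → |V|=4 |E|=4  E = 0-r->0 0-r->2 2-p->1 3-r->2
final graph: no rule applies after step 2

Answer: 2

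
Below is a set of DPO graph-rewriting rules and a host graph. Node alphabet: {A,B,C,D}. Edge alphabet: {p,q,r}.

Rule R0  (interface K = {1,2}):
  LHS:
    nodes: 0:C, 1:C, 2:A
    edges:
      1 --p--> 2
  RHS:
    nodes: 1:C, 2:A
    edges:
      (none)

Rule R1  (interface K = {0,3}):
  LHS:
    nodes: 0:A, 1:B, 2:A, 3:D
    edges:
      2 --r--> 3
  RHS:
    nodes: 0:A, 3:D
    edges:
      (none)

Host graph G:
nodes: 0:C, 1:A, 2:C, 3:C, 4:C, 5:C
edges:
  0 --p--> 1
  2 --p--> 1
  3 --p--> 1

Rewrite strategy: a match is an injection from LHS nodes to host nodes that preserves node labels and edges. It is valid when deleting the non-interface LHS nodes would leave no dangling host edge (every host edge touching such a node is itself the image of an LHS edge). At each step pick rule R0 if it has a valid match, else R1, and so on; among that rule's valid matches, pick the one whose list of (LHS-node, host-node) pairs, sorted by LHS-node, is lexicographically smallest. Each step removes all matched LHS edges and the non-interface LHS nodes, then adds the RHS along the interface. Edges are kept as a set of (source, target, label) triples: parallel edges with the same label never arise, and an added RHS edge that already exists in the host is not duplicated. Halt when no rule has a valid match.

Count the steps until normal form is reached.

start.  V:6 E:3  edges: 0-p->1 2-p->1 3-p->1
1. fire R0 via {0↦4, 1↦0, 2↦1}  →  V:5 E:2  edges: 2-p->1 3-p->1
2. fire R0 via {0↦0, 1↦2, 2↦1}  →  V:4 E:1  edges: 3-p->1
3. fire R0 via {0↦2, 1↦3, 2↦1}  →  V:3 E:0  edges: ∅
normal form: no rule applies after step 3

Answer: 3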